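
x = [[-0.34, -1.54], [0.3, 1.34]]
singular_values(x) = [2.09, 0.0]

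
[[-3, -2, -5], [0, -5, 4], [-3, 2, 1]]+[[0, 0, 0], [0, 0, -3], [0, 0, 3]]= [[-3, -2, -5], [0, -5, 1], [-3, 2, 4]]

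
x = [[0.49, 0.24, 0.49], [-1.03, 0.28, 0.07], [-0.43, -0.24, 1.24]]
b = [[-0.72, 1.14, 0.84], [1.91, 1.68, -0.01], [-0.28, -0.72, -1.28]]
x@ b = [[-0.03, 0.61, -0.22], [1.26, -0.75, -0.96], [-0.5, -1.79, -1.95]]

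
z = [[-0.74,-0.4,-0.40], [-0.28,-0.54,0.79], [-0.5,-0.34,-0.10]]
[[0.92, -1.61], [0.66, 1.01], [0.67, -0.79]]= z @ [[0.05, 1.94], [-1.92, -0.91], [-0.46, 1.34]]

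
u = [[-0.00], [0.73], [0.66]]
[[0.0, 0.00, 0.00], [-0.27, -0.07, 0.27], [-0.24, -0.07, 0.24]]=u@[[-0.37, -0.10, 0.37]]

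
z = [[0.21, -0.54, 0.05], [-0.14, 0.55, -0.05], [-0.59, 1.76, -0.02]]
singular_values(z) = [2.03, 0.06, 0.05]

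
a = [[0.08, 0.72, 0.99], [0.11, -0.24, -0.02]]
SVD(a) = [[-0.99, 0.13],[0.13, 0.99]] @ diag([1.2361516334537745, 0.2166313437837771]) @ [[-0.05, -0.6, -0.80], [0.55, -0.68, 0.48]]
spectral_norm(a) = 1.24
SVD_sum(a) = [[0.07, 0.74, 0.98], [-0.01, -0.09, -0.12]] + [[0.01, -0.02, 0.01], [0.12, -0.15, 0.10]]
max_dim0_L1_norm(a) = 1.01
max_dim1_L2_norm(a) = 1.23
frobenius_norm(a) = 1.25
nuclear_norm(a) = 1.45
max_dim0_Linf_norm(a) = 0.99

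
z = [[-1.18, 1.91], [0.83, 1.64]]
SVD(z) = [[0.82,0.57], [0.57,-0.82]] @ diag([2.552901548766917, 1.3790191015005826]) @ [[-0.2, 0.98], [-0.98, -0.20]]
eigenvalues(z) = [-1.66, 2.12]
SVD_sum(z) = [[-0.42, 2.06], [-0.28, 1.42]] + [[-0.76, -0.15], [1.11, 0.22]]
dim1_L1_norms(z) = [3.09, 2.47]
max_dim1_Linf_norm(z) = 1.91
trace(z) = 0.46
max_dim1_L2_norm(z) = 2.25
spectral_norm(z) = 2.55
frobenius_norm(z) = 2.90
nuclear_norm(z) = 3.93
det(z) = -3.52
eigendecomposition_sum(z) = [[-1.45,0.84], [0.36,-0.21]] + [[0.27,1.07], [0.47,1.85]]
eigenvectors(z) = [[-0.97, -0.5], [0.24, -0.87]]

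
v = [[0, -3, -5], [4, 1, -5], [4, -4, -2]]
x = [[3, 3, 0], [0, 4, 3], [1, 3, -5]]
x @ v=[[12, -6, -30], [28, -8, -26], [-8, 20, -10]]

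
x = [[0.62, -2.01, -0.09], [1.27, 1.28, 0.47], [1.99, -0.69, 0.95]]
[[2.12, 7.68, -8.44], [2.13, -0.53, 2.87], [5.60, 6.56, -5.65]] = x @ [[1.56, 2.95, -1.47],[-0.67, -2.85, 3.75],[2.14, -1.34, -0.14]]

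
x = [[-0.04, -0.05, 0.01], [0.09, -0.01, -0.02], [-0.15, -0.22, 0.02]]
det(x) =-0.000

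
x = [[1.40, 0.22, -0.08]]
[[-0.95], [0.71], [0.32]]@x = [[-1.33,-0.21,0.08], [0.99,0.16,-0.06], [0.45,0.07,-0.03]]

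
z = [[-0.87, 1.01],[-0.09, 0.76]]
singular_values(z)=[1.49, 0.38]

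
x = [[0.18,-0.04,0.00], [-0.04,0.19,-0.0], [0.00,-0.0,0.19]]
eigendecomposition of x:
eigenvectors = [[-0.75,0.66,0.00], [-0.66,-0.75,0.00], [0.00,0.00,1.0]]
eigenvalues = [0.14, 0.23, 0.19]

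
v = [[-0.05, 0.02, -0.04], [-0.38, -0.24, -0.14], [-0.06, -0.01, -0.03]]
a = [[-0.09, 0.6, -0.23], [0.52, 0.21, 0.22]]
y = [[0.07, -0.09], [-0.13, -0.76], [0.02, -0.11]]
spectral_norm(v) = 0.48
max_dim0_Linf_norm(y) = 0.76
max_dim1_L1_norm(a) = 0.95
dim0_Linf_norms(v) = [0.38, 0.24, 0.14]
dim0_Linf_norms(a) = [0.52, 0.6, 0.23]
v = y @ a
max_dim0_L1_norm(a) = 0.81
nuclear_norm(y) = 0.87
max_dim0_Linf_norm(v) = 0.38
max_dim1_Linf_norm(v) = 0.38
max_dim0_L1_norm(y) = 0.96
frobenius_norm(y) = 0.79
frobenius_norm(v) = 0.48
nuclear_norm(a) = 1.25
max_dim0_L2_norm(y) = 0.77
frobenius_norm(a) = 0.89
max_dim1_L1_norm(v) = 0.76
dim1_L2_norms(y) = [0.11, 0.77, 0.11]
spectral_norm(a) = 0.66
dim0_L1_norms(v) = [0.49, 0.27, 0.21]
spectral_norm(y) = 0.78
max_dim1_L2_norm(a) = 0.65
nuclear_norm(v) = 0.54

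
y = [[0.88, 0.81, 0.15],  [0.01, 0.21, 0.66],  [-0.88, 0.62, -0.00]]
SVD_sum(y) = [[1.03, 0.41, 0.21], [0.19, 0.08, 0.04], [-0.53, -0.21, -0.11]] + [[-0.16, 0.34, 0.11], [-0.14, 0.31, 0.1], [-0.36, 0.78, 0.24]] + [[0.01,0.06,-0.17], [-0.04,-0.18,0.52], [0.01,0.05,-0.14]]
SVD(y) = [[-0.88, -0.38, 0.29], [-0.16, -0.34, -0.92], [0.45, -0.86, 0.24]] @ diag([1.2823430424699023, 1.0429155812338453, 0.5996027116755753]) @ [[-0.91, -0.36, -0.19], [0.4, -0.87, -0.27], [0.06, 0.32, -0.94]]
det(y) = -0.80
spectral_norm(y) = 1.28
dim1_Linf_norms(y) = [0.88, 0.66, 0.88]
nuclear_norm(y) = 2.92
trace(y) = 1.09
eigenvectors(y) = [[(0.22+0j),(0.7+0j),0.70-0.00j], [-0.57+0.00j,(0.07+0.42j),0.07-0.42j], [0.79+0.00j,(-0.31+0.49j),-0.31-0.49j]]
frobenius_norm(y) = 1.76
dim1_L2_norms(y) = [1.21, 0.69, 1.08]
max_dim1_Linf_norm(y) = 0.88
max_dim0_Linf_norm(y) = 0.88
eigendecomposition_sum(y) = [[(-0.05+0j), 0.11+0.00j, (-0.1+0j)], [(0.14-0j), (-0.3-0j), (0.25-0j)], [-0.19+0.00j, 0.41+0.00j, (-0.35+0j)]] + [[(0.47+0.19j), 0.35-0.37j, 0.12-0.32j], [(-0.07+0.3j), (0.25+0.17j), (0.2+0.04j)], [(-0.34+0.25j), 0.11+0.41j, 0.17+0.23j]] + [[(0.47-0.19j), 0.35+0.37j, (0.12+0.32j)], [-0.07-0.30j, (0.25-0.17j), 0.20-0.04j], [-0.34-0.25j, 0.11-0.41j, 0.17-0.23j]]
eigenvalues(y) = [(-0.7+0j), (0.89+0.59j), (0.89-0.59j)]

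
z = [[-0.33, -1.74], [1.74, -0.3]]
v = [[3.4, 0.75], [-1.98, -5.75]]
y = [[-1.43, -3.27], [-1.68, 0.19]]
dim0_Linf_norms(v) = [3.4, 5.75]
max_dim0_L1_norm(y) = 3.46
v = z @ y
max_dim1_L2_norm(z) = 1.77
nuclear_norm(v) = 9.23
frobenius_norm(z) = 2.50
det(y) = -5.77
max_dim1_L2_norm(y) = 3.57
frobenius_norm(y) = 3.95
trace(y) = -1.24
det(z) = 3.13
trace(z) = -0.63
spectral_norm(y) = 3.61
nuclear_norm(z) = 3.54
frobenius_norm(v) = 7.01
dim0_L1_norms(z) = [2.07, 2.04]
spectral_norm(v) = 6.42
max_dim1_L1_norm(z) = 2.07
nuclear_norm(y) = 5.21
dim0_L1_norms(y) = [3.11, 3.46]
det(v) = -18.06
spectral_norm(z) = 1.78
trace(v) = -2.35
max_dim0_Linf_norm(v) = 5.75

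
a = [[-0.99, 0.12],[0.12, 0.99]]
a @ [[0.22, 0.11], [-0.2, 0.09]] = [[-0.24,-0.1],[-0.17,0.1]]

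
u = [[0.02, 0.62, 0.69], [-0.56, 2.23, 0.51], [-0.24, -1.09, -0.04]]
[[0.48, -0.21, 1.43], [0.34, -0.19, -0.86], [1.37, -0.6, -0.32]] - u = [[0.46, -0.83, 0.74],  [0.90, -2.42, -1.37],  [1.61, 0.49, -0.28]]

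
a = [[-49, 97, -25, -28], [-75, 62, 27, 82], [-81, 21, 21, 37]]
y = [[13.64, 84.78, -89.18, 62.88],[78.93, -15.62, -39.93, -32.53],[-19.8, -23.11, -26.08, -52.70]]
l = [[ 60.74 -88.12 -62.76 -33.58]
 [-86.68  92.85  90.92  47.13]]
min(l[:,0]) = -86.68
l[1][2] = 90.92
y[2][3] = -52.7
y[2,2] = -26.08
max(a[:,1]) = 97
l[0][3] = -33.58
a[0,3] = -28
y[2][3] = -52.7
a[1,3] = 82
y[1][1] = -15.62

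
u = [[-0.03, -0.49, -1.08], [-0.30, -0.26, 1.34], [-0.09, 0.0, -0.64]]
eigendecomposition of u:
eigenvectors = [[(0.84+0j),(0.25+0.36j),(0.25-0.36j)],[-0.54+0.00j,0.86+0.00j,0.86-0.00j],[-0.07+0.00j,(-0.2+0.17j),-0.20-0.17j]]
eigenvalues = [(0.38+0j), (-0.66+0.15j), (-0.66-0.15j)]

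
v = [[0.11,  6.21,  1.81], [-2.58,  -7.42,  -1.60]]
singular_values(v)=[10.18, 1.6]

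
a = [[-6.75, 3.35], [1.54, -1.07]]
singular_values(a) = [7.76, 0.27]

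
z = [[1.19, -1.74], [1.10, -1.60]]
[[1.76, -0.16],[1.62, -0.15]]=z@ [[0.43, -0.6],[-0.72, -0.32]]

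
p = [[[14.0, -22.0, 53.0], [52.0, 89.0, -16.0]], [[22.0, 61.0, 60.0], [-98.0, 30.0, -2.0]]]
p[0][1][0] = 52.0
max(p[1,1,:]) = 30.0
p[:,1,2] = [-16.0, -2.0]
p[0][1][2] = -16.0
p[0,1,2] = -16.0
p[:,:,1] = [[-22.0, 89.0], [61.0, 30.0]]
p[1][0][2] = 60.0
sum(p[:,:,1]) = 158.0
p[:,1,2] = [-16.0, -2.0]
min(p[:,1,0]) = -98.0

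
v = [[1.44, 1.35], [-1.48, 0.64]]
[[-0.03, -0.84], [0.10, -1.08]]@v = [[1.2, -0.58], [1.74, -0.56]]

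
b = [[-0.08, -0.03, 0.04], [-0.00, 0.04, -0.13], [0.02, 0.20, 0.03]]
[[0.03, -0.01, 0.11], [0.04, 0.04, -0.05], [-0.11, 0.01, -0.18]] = b@[[-0.43, -0.06, -1.03], [-0.44, 0.09, -0.79], [-0.43, -0.27, 0.12]]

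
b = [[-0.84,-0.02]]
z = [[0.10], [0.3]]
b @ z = [[-0.09]]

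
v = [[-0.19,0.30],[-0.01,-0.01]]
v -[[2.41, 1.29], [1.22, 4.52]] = [[-2.60, -0.99], [-1.23, -4.53]]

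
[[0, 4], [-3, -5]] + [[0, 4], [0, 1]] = [[0, 8], [-3, -4]]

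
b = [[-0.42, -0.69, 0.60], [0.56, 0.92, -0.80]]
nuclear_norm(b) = 1.68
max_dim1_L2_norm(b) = 1.34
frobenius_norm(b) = 1.68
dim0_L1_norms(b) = [0.98, 1.61, 1.4]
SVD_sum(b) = [[-0.42, -0.69, 0.6], [0.56, 0.92, -0.8]] + [[-0.00,  0.00,  0.0], [-0.0,  0.00,  0.00]]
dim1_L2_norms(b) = [1.01, 1.34]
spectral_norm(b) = 1.68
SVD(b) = [[-0.6, 0.8], [0.8, 0.6]] @ diag([1.677050983124842, 9.825907913959865e-17]) @ [[0.42, 0.69, -0.6], [-0.70, 0.66, 0.27]]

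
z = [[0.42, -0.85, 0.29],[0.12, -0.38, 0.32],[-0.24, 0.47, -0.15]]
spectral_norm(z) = 1.23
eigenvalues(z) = [-0.44, 0.33, -0.0]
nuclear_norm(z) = 1.42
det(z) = 0.00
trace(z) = -0.11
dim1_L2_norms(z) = [0.99, 0.51, 0.55]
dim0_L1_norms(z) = [0.78, 1.7, 0.76]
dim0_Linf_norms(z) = [0.42, 0.85, 0.32]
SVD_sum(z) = [[0.4, -0.84, 0.34], [0.19, -0.41, 0.17], [-0.22, 0.46, -0.19]] + [[0.02, -0.01, -0.05],[-0.07, 0.03, 0.15],[-0.02, 0.01, 0.04]] + [[-0.00,-0.00,-0.0],[0.0,0.0,0.0],[-0.00,-0.0,-0.00]]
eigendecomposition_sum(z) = [[0.18, -0.50, 0.38], [0.15, -0.41, 0.31], [-0.09, 0.26, -0.20]] + [[0.25, -0.35, -0.08], [-0.02, 0.03, 0.01], [-0.15, 0.21, 0.05]] + [[-0.00, 0.0, -0.01],  [-0.0, 0.0, -0.00],  [-0.00, 0.00, -0.0]]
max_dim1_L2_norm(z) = 0.99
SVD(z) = [[-0.81, 0.31, 0.50], [-0.39, -0.92, -0.05], [0.44, -0.24, 0.86]] @ diag([1.228869823341454, 0.18727181413237218, 0.0028679107926037335]) @ [[-0.4, 0.85, -0.35], [0.42, -0.16, -0.89], [-0.81, -0.5, -0.29]]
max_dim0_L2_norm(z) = 1.04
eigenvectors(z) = [[-0.71, -0.86, 0.81],  [-0.59, 0.08, 0.5],  [0.37, 0.51, 0.29]]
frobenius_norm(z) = 1.24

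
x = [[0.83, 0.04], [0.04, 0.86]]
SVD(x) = [[0.57, 0.82], [0.82, -0.57]] @ diag([0.8877200187265877, 0.8022799812734123]) @ [[0.57, 0.82], [0.82, -0.57]]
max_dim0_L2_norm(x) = 0.86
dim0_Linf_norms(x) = [0.83, 0.86]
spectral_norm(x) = 0.89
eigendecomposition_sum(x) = [[0.54, -0.38],[-0.38, 0.26]] + [[0.29, 0.42], [0.42, 0.6]]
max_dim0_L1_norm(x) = 0.9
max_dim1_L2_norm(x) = 0.86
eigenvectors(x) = [[-0.82, -0.57], [0.57, -0.82]]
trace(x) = 1.69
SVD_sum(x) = [[0.29, 0.42], [0.42, 0.60]] + [[0.54,  -0.38],[-0.38,  0.26]]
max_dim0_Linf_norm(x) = 0.86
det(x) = 0.71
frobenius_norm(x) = 1.20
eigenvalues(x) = [0.8, 0.89]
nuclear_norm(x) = 1.69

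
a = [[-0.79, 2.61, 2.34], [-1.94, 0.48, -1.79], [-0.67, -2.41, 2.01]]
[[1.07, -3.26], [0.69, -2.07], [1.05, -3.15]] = a @ [[-0.62, 1.87], [-0.03, 0.08], [0.28, -0.85]]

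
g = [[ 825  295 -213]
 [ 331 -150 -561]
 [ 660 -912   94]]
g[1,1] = -150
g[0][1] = 295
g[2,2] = 94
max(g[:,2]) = 94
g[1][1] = -150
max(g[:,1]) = 295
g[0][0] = 825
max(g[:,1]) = 295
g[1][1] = -150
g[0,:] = [825, 295, -213]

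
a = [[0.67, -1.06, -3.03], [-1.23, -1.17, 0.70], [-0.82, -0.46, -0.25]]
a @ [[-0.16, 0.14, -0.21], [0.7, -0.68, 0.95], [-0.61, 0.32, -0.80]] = [[1.0, -0.15, 1.28], [-1.05, 0.85, -1.41], [-0.04, 0.12, -0.06]]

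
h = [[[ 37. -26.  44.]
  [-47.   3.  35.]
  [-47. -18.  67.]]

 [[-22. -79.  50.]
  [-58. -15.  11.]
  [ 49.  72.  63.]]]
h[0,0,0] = 37.0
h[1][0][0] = -22.0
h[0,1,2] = 35.0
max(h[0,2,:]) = 67.0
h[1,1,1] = -15.0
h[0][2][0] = -47.0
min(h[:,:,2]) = 11.0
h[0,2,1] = -18.0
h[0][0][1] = -26.0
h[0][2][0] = -47.0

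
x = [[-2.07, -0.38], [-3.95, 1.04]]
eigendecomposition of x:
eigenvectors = [[-0.67, 0.11], [-0.75, -0.99]]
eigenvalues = [-2.49, 1.46]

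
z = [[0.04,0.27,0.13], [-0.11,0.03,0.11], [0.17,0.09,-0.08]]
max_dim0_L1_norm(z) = 0.39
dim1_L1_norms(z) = [0.44, 0.25, 0.34]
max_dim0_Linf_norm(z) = 0.27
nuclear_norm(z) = 0.56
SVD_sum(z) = [[0.07, 0.27, 0.11],  [0.01, 0.04, 0.02],  [0.02, 0.08, 0.03]] + [[-0.03, -0.00, 0.02], [-0.12, -0.01, 0.09], [0.15, 0.01, -0.11]] + [[-0.00, 0.0, -0.00], [0.00, -0.0, 0.00], [0.00, -0.0, 0.0]]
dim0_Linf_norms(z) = [0.17, 0.27, 0.13]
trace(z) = -0.01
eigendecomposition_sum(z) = [[0.42, -0.65, -0.66], [-0.57, 0.87, 0.88], [0.87, -1.32, -1.35]] + [[-0.39, 0.65, 0.62], [0.46, -0.78, -0.73], [-0.7, 1.18, 1.12]] + [[0.0, 0.26, 0.17],[-0.0, -0.06, -0.04],[0.0, 0.23, 0.15]]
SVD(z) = [[-0.95, -0.15, -0.28], [-0.13, -0.63, 0.77], [-0.29, 0.77, 0.57]] @ diag([0.3165345744654496, 0.24432957626681498, 0.0029868594301337295]) @ [[-0.23, -0.90, -0.36], [0.79, 0.04, -0.61], [0.57, -0.43, 0.7]]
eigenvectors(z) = [[0.38, -0.42, 0.74], [-0.51, 0.50, -0.17], [0.77, -0.76, 0.65]]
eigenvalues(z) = [-0.06, -0.05, 0.09]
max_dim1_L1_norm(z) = 0.44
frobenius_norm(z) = 0.40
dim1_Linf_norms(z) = [0.27, 0.11, 0.17]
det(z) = 0.00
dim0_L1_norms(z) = [0.32, 0.39, 0.32]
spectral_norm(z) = 0.32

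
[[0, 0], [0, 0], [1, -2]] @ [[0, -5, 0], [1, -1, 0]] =[[0, 0, 0], [0, 0, 0], [-2, -3, 0]]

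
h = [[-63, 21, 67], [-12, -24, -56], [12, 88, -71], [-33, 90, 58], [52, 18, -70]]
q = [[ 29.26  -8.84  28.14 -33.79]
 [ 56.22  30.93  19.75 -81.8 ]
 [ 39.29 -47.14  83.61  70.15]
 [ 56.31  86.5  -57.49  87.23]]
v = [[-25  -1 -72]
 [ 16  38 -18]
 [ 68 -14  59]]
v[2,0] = 68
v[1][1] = 38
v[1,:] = [16, 38, -18]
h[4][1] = 18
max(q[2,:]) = 83.61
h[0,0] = -63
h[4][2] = -70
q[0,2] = 28.14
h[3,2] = 58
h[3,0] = -33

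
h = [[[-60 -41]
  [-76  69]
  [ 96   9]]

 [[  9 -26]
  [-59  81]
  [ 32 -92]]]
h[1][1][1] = 81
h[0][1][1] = 69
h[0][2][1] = 9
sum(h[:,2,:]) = 45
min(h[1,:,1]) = -92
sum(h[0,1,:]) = -7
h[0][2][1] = 9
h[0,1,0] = -76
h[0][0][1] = -41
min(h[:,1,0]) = -76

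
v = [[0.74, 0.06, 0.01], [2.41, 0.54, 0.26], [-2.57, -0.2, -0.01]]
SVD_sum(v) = [[0.73, 0.11, 0.04], [2.44, 0.35, 0.13], [-2.54, -0.37, -0.13]] + [[0.01, -0.04, -0.03], [-0.03, 0.19, 0.13], [-0.03, 0.17, 0.12]] + [[0.0, -0.00, 0.00],[-0.0, 0.00, -0.0],[0.00, -0.00, 0.00]]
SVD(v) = [[-0.20, 0.17, 0.96], [-0.68, -0.73, -0.01], [0.71, -0.66, 0.26]] @ diag([3.641870655167042, 0.3167966583441732, 0.004243618166750311]) @ [[-0.99, -0.14, -0.05], [0.15, -0.80, -0.58], [0.04, -0.58, 0.82]]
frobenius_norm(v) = 3.66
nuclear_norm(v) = 3.96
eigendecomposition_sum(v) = [[0.70, 0.09, 0.03], [2.67, 0.34, 0.12], [-2.48, -0.32, -0.11]] + [[0.00, -0.0, 0.00], [-0.04, 0.00, -0.01], [0.05, -0.0, 0.01]] + [[0.04, -0.03, -0.02], [-0.22, 0.19, 0.15], [-0.14, 0.12, 0.09]]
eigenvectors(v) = [[-0.19, -0.04, -0.13], [-0.72, 0.57, 0.84], [0.67, -0.82, 0.52]]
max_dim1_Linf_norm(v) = 2.57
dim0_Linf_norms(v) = [2.57, 0.54, 0.26]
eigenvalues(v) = [0.93, 0.02, 0.32]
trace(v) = 1.27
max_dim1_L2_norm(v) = 2.58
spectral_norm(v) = 3.64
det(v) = 0.00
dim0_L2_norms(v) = [3.6, 0.58, 0.26]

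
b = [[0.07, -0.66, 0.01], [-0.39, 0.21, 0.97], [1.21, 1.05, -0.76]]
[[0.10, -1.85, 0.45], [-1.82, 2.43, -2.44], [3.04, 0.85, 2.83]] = b @[[1.75,-0.66,1.71], [0.02,2.76,-0.52], [-1.18,1.64,-1.72]]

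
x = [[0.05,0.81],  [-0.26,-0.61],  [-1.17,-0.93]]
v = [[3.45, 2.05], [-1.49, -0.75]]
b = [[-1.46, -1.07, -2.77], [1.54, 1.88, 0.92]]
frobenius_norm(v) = 4.35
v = b @ x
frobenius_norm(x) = 1.83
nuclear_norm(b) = 5.31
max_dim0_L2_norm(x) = 1.38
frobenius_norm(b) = 4.21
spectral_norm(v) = 4.34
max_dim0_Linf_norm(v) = 3.45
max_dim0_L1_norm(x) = 2.35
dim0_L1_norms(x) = [1.48, 2.35]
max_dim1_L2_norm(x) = 1.49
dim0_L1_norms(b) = [3.0, 2.95, 3.69]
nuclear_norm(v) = 4.45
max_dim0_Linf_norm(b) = 2.77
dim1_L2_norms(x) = [0.81, 0.66, 1.49]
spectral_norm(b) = 4.00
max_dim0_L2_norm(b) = 2.92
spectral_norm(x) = 1.72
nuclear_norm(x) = 2.32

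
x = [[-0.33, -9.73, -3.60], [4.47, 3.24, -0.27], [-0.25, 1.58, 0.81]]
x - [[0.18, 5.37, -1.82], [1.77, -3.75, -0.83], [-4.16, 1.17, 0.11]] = [[-0.51, -15.1, -1.78], [2.7, 6.99, 0.56], [3.91, 0.41, 0.70]]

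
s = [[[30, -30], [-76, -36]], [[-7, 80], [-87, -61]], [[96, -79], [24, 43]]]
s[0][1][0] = -76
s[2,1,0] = 24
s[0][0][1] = -30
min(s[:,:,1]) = -79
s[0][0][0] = 30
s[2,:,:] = [[96, -79], [24, 43]]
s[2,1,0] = 24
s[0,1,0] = -76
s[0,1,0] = -76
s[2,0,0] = 96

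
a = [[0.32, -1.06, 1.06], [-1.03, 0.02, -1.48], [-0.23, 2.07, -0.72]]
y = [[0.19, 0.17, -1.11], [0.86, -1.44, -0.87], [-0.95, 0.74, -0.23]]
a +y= [[0.51, -0.89, -0.05], [-0.17, -1.42, -2.35], [-1.18, 2.81, -0.95]]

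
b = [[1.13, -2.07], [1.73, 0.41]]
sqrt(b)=[[1.33, -0.88],[0.73, 1.03]]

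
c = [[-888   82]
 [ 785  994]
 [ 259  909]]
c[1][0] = 785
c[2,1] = 909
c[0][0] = -888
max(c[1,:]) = 994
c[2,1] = 909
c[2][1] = 909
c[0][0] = -888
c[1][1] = 994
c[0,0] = -888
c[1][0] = 785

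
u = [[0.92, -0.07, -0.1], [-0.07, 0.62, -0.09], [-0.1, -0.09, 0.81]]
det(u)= 0.443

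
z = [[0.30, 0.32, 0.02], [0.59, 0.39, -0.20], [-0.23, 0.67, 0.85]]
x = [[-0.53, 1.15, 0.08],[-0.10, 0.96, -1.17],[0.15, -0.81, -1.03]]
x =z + [[-0.83, 0.83, 0.06], [-0.69, 0.57, -0.97], [0.38, -1.48, -1.88]]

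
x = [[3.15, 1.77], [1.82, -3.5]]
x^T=[[3.15, 1.82], [1.77, -3.5]]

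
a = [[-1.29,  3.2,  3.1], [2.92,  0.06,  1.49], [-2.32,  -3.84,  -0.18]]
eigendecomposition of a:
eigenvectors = [[0.81+0.00j,(-0.03-0.46j),-0.03+0.46j], [(-0.57+0j),-0.26-0.39j,(-0.26+0.39j)], [-0.08+0.00j,(0.75+0j),(0.75-0j)]]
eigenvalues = [(-3.87+0j), (1.23+3.42j), (1.23-3.42j)]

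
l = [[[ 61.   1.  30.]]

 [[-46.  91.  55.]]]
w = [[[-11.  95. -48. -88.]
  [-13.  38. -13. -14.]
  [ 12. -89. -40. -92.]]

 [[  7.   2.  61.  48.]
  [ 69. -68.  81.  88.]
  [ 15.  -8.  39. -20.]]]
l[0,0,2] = 30.0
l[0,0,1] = 1.0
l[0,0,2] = 30.0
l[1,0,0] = -46.0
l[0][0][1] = 1.0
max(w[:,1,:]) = 88.0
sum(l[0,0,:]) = 92.0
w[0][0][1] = 95.0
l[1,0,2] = 55.0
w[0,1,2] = -13.0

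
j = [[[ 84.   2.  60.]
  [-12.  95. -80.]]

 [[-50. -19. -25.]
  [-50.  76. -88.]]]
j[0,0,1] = 2.0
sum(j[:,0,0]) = 34.0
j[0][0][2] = 60.0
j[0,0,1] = 2.0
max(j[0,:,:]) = 95.0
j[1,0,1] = -19.0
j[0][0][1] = 2.0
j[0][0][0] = 84.0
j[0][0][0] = 84.0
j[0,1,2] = -80.0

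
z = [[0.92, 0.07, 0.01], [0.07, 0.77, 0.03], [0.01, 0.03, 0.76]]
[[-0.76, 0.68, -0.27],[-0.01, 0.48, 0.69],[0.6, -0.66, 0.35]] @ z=[[-0.65, 0.46, -0.19],[0.03, 0.39, 0.54],[0.51, -0.46, 0.25]]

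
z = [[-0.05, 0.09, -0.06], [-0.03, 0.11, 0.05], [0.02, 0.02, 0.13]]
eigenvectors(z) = [[-0.93, 0.75, 0.11],[-0.31, 0.58, 0.71],[0.18, -0.31, 0.69]]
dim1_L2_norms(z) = [0.12, 0.12, 0.13]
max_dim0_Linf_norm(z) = 0.13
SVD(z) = [[0.08, 0.79, -0.61], [0.69, 0.40, 0.6], [0.72, -0.47, -0.52]] @ diag([0.15746059402341495, 0.1503348425187622, 0.002365682703211892]) @ [[-0.07, 0.62, 0.78], [-0.4, 0.7, -0.59], [0.91, 0.35, -0.20]]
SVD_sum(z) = [[-0.00, 0.01, 0.01], [-0.01, 0.07, 0.09], [-0.01, 0.07, 0.09]] + [[-0.05, 0.08, -0.07],  [-0.02, 0.04, -0.04],  [0.03, -0.05, 0.04]] + [[-0.00, -0.00, 0.00], [0.00, 0.0, -0.00], [-0.0, -0.00, 0.00]]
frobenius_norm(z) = 0.22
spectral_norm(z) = 0.16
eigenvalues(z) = [-0.01, 0.04, 0.15]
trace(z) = 0.19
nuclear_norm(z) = 0.31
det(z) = -0.00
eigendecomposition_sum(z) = [[-0.01, 0.01, -0.01], [-0.00, 0.00, -0.0], [0.0, -0.00, 0.0]] + [[-0.04, 0.07, -0.07], [-0.03, 0.05, -0.05], [0.01, -0.03, 0.03]] + [[0.0, 0.01, 0.02], [0.00, 0.05, 0.1], [0.0, 0.05, 0.10]]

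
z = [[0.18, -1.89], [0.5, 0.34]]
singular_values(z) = [1.92, 0.52]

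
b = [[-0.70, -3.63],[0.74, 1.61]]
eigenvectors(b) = [[0.91+0.00j,(0.91-0j)], [-0.29-0.29j,(-0.29+0.29j)]]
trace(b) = 0.91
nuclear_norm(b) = 4.46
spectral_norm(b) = 4.08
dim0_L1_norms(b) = [1.44, 5.24]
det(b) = 1.56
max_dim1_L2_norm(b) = 3.7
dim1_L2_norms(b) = [3.7, 1.77]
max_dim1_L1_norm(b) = 4.33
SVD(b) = [[0.90,-0.43], [-0.43,-0.9]] @ diag([4.081749786446891, 0.38199303768623777]) @ [[-0.23, -0.97], [-0.97, 0.23]]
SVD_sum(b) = [[-0.86, -3.59], [0.40, 1.69]] + [[0.16, -0.04], [0.34, -0.08]]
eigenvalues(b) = [(0.46+1.16j), (0.46-1.16j)]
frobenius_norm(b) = 4.10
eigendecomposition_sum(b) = [[-0.35+0.81j, (-1.82+0.71j)], [(0.37-0.14j), 0.80+0.36j]] + [[(-0.35-0.81j), (-1.82-0.71j)], [0.37+0.14j, (0.8-0.36j)]]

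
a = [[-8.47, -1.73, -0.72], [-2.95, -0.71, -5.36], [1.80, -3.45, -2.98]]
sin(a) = [[-0.55, -0.26, -0.28], [-0.2, 0.07, -0.19], [0.12, -0.04, 0.12]]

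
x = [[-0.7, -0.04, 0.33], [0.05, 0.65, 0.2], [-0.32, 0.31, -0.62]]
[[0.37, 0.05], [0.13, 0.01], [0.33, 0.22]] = x @ [[-0.59, -0.18], [0.28, 0.09], [-0.09, -0.22]]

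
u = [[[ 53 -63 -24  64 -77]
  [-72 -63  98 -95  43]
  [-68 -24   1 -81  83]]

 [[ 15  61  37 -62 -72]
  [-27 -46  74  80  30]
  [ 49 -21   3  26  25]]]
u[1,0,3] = -62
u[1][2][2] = 3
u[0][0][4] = -77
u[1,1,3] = 80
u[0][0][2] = -24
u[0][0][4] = -77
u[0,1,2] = 98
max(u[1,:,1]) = 61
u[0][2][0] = -68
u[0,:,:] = [[53, -63, -24, 64, -77], [-72, -63, 98, -95, 43], [-68, -24, 1, -81, 83]]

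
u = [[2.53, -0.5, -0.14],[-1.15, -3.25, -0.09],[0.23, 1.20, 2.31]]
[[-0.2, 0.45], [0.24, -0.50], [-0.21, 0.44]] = u @ [[-0.09,0.2],  [-0.04,0.08],  [-0.06,0.13]]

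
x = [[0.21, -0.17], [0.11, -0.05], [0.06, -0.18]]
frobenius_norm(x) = 0.35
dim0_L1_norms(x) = [0.38, 0.4]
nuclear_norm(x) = 0.44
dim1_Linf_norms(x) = [0.21, 0.11, 0.18]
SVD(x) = [[-0.79, -0.34], [-0.33, -0.45], [-0.51, 0.83]] @ diag([0.33739953664021344, 0.09880057021581026]) @ [[-0.69, 0.72],[-0.72, -0.69]]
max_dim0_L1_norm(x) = 0.4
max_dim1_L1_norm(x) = 0.38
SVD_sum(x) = [[0.19, -0.19], [0.08, -0.08], [0.12, -0.12]] + [[0.02, 0.02], [0.03, 0.03], [-0.06, -0.06]]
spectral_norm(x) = 0.34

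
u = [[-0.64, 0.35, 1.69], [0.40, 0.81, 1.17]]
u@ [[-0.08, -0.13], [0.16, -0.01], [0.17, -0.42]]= [[0.39,-0.63], [0.3,-0.55]]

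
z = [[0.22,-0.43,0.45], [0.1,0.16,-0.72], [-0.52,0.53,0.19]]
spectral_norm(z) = 0.95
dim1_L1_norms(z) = [1.1, 0.98, 1.24]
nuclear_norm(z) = 1.77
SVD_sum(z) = [[0.19, -0.41, 0.48],[-0.17, 0.37, -0.44],[-0.1, 0.21, -0.25]] + [[0.03,  -0.02,  -0.03], [0.27,  -0.21,  -0.28], [-0.42,  0.32,  0.44]] + [[-0.0, -0.0, -0.00], [-0.0, -0.00, -0.0], [-0.0, -0.00, -0.00]]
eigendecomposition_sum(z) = [[(-0+0j),-0.00+0.00j,-0.00+0.00j], [(-0+0j),(-0+0j),-0.00+0.00j], [(-0+0j),-0.00+0.00j,(-0+0j)]] + [[(0.11+0.18j), (-0.21-0.12j), 0.23-0.22j], [(0.05-0.23j), (0.08+0.27j), -0.36+0.00j], [(-0.26+0.01j), (0.27-0.16j), (0.1+0.38j)]] + [[(0.11-0.18j), -0.21+0.12j, (0.23+0.22j)], [0.05+0.23j, (0.08-0.27j), -0.36-0.00j], [-0.26-0.01j, (0.27+0.16j), (0.1-0.38j)]]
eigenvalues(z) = [(-0+0j), (0.29+0.83j), (0.29-0.83j)]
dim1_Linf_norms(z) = [0.45, 0.72, 0.53]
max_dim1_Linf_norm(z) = 0.72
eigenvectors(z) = [[(-0.73+0j), (0.26+0.44j), 0.26-0.44j], [-0.63+0.00j, (0.14-0.56j), (0.14+0.56j)], [(-0.24+0j), -0.64+0.00j, -0.64-0.00j]]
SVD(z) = [[-0.69, -0.06, 0.72], [0.63, -0.54, 0.56], [0.36, 0.84, 0.41]] @ diag([0.9507591533998546, 0.820521617525073, 0.001143416122558946]) @ [[-0.29, 0.62, -0.73], [-0.61, 0.47, 0.64], [-0.73, -0.63, -0.24]]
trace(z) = 0.57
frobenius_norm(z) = 1.26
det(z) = -0.00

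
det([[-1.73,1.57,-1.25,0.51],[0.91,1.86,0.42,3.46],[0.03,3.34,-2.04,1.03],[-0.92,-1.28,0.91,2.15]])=16.020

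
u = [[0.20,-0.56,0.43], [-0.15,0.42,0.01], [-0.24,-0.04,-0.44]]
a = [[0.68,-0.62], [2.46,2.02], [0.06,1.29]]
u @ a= [[-1.22, -0.70], [0.93, 0.95], [-0.29, -0.50]]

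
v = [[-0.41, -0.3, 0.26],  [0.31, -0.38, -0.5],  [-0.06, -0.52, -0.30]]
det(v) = -0.02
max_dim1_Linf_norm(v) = 0.52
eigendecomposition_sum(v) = [[(-0.22-0.1j), (-0.13-0.15j), (0.16+0.16j)], [(0.04+0.08j), 0.01+0.08j, -0.01-0.09j], [(-0.14-0.12j), -0.07-0.13j, 0.08+0.15j]] + [[(-0.22+0.1j), -0.13+0.15j, (0.16-0.16j)],[0.04-0.08j, 0.01-0.08j, -0.01+0.09j],[(-0.14+0.12j), -0.07+0.13j, 0.08-0.15j]] + [[(0.02+0j),(-0.04+0j),(-0.05-0j)], [(0.22+0j),-0.40+0.00j,(-0.47-0j)], [0.22+0.00j,(-0.39+0j),(-0.47-0j)]]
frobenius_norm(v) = 1.09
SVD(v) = [[-0.11, -0.88, -0.47], [0.78, 0.21, -0.58], [0.61, -0.43, 0.66]] @ diag([0.8759849326615943, 0.6410047624093289, 0.04430905458731508]) @ [[0.29, -0.66, -0.69], [0.70, 0.64, -0.32], [-0.65, 0.39, -0.65]]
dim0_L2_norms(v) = [0.52, 0.71, 0.64]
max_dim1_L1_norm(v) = 1.19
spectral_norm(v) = 0.88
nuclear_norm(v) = 1.56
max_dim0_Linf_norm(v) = 0.52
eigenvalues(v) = [(-0.13+0.12j), (-0.13-0.12j), (-0.84+0j)]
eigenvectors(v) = [[0.76+0.00j, (0.76-0j), (0.08+0j)], [(-0.24-0.17j), (-0.24+0.17j), (0.71+0j)], [(0.55+0.14j), (0.55-0.14j), 0.70+0.00j]]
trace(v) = -1.09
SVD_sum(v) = [[-0.03,  0.07,  0.07], [0.2,  -0.46,  -0.47], [0.15,  -0.36,  -0.37]] + [[-0.4, -0.36, 0.18], [0.10, 0.09, -0.04], [-0.19, -0.18, 0.09]] + [[0.01, -0.01, 0.01], [0.02, -0.01, 0.02], [-0.02, 0.01, -0.02]]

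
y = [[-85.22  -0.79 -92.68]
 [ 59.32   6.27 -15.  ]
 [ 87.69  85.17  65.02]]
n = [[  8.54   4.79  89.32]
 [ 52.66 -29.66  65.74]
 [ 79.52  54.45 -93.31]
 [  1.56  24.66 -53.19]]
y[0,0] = -85.22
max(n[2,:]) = 79.52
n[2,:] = [79.52, 54.45, -93.31]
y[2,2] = 65.02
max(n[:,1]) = 54.45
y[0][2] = -92.68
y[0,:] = [-85.22, -0.79, -92.68]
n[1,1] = -29.66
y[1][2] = -15.0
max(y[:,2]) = 65.02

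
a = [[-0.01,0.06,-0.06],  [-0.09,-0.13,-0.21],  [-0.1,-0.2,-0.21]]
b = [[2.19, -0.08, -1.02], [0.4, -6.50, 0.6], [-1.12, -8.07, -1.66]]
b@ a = [[0.09, 0.35, 0.10], [0.52, 0.75, 1.22], [0.9, 1.31, 2.11]]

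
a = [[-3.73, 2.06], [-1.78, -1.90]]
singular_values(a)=[4.33, 2.48]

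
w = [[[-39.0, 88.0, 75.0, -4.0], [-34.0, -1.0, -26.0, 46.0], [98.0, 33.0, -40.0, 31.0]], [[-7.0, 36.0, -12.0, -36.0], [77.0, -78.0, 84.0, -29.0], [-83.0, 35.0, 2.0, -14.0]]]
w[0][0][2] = 75.0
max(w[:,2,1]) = 35.0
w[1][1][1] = -78.0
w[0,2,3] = 31.0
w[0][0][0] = -39.0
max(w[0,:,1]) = 88.0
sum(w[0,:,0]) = 25.0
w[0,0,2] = 75.0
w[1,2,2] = 2.0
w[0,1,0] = -34.0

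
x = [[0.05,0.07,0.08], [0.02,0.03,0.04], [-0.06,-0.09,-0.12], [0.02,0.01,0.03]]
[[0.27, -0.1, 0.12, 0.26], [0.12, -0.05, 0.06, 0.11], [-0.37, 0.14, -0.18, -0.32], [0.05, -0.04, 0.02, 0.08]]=x @ [[-0.53, -0.57, -1.14, 3.33], [2.74, -0.01, 1.25, 1.06], [1.27, -0.88, 1.12, 0.2]]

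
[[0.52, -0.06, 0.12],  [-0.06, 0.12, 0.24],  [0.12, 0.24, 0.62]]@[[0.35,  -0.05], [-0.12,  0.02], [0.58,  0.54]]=[[0.26, 0.04], [0.10, 0.14], [0.37, 0.33]]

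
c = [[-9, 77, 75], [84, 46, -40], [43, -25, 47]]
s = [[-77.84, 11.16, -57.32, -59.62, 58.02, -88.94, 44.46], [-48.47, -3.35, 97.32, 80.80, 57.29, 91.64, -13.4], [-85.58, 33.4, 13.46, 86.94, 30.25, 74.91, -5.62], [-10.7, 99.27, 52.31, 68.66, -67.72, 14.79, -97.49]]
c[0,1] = 77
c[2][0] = 43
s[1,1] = -3.35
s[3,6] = -97.49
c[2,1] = -25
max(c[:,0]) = 84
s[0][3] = -59.62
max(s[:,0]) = -10.7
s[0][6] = 44.46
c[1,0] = 84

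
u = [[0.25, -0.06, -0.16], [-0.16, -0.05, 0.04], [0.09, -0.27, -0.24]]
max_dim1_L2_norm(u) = 0.37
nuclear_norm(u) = 0.69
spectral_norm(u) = 0.45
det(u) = 0.00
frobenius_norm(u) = 0.51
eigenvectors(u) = [[-0.78, -0.35, 0.32], [0.44, 0.55, 0.08], [-0.44, -0.76, 0.94]]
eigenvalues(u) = [0.19, -0.0, -0.23]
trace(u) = -0.04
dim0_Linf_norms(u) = [0.25, 0.27, 0.24]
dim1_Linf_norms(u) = [0.25, 0.16, 0.27]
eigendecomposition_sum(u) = [[0.27, 0.04, -0.1], [-0.15, -0.02, 0.05], [0.15, 0.02, -0.05]] + [[0.0, 0.00, -0.0], [-0.0, -0.00, 0.00], [0.00, 0.00, -0.00]] + [[-0.02, -0.1, -0.06], [-0.01, -0.02, -0.02], [-0.06, -0.30, -0.19]]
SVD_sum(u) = [[0.15, -0.14, -0.18], [-0.05, 0.05, 0.06], [0.19, -0.18, -0.22]] + [[0.09,0.08,0.02], [-0.11,-0.10,-0.02], [-0.10,-0.09,-0.02]] + [[0.0, -0.00, 0.00], [0.0, -0.00, 0.0], [-0.00, 0.00, -0.0]]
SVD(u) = [[-0.61, 0.53, -0.59], [0.2, -0.61, -0.76], [-0.77, -0.58, 0.27]] @ diag([0.45024904814713673, 0.23931924004701885, 0.0014477520211462814]) @ [[-0.56, 0.52, 0.64],[0.75, 0.65, 0.13],[-0.35, 0.55, -0.76]]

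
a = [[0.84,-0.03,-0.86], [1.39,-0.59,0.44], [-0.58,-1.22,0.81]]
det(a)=1.844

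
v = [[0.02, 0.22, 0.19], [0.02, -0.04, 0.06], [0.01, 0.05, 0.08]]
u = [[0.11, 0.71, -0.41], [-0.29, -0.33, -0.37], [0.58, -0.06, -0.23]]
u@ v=[[0.01, -0.02, 0.03], [-0.02, -0.07, -0.1], [0.01, 0.12, 0.09]]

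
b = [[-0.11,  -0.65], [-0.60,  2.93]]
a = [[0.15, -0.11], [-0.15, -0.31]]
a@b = [[0.05, -0.42],  [0.20, -0.81]]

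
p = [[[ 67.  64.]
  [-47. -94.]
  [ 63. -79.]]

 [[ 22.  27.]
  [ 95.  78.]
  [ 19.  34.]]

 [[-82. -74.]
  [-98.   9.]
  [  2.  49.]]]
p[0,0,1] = 64.0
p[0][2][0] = 63.0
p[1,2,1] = 34.0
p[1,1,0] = 95.0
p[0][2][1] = -79.0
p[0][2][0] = 63.0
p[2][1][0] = -98.0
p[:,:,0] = [[67.0, -47.0, 63.0], [22.0, 95.0, 19.0], [-82.0, -98.0, 2.0]]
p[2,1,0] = -98.0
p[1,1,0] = 95.0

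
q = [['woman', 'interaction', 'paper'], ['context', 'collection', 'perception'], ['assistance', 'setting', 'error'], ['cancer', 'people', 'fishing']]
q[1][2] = 'perception'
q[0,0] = 'woman'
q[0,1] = 'interaction'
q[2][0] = 'assistance'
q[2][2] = 'error'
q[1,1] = 'collection'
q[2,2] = 'error'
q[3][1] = 'people'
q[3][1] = 'people'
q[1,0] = 'context'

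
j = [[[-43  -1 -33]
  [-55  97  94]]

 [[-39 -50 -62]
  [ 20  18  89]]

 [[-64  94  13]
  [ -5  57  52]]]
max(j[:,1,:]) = 97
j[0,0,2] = -33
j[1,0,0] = -39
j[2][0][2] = 13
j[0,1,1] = 97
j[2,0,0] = -64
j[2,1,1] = 57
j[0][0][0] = -43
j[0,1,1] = 97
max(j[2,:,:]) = 94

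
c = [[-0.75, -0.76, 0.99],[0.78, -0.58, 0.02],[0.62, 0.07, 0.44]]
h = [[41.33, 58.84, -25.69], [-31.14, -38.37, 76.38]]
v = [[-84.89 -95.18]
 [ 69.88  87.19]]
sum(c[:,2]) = 1.45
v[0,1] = -95.18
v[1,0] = 69.88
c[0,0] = -0.754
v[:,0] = [-84.89, 69.88]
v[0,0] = -84.89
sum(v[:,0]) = -15.010000000000005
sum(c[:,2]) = 1.45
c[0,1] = -0.76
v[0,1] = -95.18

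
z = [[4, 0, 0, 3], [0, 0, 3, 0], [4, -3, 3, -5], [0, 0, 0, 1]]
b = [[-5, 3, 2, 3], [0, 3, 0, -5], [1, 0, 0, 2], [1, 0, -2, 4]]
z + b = [[-1, 3, 2, 6], [0, 3, 3, -5], [5, -3, 3, -3], [1, 0, -2, 5]]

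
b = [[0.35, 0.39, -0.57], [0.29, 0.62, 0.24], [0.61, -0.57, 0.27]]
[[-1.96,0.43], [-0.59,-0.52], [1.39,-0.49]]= b@ [[-0.23, -0.46], [-1.67, -0.18], [2.15, -1.16]]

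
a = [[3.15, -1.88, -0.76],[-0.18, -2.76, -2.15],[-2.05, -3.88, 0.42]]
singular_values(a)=[5.28, 3.87, 1.69]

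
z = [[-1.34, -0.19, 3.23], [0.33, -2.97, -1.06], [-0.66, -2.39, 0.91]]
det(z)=-1.938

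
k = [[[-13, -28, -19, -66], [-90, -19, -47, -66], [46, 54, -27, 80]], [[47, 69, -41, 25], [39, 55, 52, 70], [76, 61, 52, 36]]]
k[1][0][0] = 47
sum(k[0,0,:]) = -126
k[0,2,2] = -27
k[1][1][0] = 39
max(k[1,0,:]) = 69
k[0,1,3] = -66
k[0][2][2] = -27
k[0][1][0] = -90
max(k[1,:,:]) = 76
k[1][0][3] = 25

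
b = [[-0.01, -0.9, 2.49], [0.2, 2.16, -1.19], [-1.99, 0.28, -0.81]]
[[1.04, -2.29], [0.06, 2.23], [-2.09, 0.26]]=b@[[0.88, 0.24], [0.22, 0.63], [0.50, -0.69]]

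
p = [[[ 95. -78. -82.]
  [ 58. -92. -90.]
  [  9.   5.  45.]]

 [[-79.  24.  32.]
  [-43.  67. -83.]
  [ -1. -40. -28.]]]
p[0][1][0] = 58.0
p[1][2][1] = -40.0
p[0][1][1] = -92.0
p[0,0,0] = 95.0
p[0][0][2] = -82.0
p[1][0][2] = 32.0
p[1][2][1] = -40.0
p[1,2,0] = -1.0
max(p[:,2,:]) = 45.0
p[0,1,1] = -92.0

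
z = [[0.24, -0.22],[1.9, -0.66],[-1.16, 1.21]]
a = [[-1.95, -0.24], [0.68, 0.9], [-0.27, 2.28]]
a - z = [[-2.19, -0.02],[-1.22, 1.56],[0.89, 1.07]]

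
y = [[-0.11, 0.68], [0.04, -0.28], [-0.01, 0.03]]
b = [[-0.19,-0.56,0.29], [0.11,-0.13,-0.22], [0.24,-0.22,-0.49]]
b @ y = [[-0.00, 0.04], [-0.02, 0.10], [-0.03, 0.21]]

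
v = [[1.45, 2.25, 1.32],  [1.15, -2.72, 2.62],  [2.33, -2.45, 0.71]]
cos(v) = [[-1.46, 3.27, -1.82],[-0.68, -2.83, 2.80],[0.8, -4.63, 1.29]]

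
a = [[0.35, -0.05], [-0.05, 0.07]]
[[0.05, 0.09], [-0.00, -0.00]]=a @ [[0.14, 0.29], [0.07, 0.15]]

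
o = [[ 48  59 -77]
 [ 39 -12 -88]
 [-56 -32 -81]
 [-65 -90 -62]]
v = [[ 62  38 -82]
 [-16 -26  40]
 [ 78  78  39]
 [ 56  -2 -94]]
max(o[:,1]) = 59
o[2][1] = -32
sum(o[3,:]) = -217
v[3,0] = 56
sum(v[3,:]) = -40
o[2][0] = -56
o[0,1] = 59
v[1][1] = -26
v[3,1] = -2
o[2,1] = -32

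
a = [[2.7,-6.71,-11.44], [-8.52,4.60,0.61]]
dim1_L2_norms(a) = [13.53, 9.7]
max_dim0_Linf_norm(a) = 11.44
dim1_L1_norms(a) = [20.85, 13.73]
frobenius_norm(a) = 16.65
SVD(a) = [[-0.89, 0.45],[0.45, 0.89]] @ diag([14.630739893242978, 7.953090605309891]) @ [[-0.43, 0.55, 0.72], [-0.8, 0.13, -0.58]]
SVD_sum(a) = [[5.58,-7.19,-9.34], [-2.83,3.65,4.74]] + [[-2.88, 0.48, -2.1], [-5.69, 0.95, -4.13]]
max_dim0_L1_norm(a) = 12.05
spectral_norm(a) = 14.63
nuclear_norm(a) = 22.58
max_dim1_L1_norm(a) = 20.85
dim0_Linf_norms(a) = [8.52, 6.71, 11.44]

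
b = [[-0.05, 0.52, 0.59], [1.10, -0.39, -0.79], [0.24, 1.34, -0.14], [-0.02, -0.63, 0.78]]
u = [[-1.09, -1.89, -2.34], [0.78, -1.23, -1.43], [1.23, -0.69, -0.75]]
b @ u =[[1.19, -0.95, -1.07],[-2.47, -1.05, -1.42],[0.61, -2.01, -2.37],[0.49, 0.27, 0.36]]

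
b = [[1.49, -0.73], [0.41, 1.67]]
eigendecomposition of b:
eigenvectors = [[0.80+0.00j, 0.80-0.00j], [-0.10-0.59j, -0.10+0.59j]]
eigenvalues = [(1.58+0.54j), (1.58-0.54j)]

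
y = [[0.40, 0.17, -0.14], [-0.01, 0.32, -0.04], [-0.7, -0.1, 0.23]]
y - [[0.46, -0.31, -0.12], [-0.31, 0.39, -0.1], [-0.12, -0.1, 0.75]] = [[-0.06, 0.48, -0.02], [0.30, -0.07, 0.06], [-0.58, 0.0, -0.52]]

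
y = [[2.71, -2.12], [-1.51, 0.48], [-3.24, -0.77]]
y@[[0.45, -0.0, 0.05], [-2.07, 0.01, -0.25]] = [[5.61, -0.02, 0.67], [-1.67, 0.00, -0.20], [0.14, -0.01, 0.03]]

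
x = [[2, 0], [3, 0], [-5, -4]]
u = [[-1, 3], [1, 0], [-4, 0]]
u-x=[[-3, 3], [-2, 0], [1, 4]]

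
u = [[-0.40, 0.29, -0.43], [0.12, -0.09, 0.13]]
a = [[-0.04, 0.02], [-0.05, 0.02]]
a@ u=[[0.02, -0.01, 0.02], [0.02, -0.02, 0.02]]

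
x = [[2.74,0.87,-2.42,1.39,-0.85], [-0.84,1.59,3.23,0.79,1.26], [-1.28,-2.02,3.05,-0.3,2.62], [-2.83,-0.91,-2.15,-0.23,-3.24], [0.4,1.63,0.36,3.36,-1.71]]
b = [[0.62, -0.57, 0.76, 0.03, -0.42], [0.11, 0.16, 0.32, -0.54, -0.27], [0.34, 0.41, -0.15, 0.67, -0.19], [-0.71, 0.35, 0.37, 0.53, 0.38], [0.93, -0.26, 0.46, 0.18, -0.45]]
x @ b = [[-0.81, -1.71, 2.85, -1.43, -0.02],  [1.36, 2.01, 0.26, 1.93, -0.96],  [2.67, 0.87, -0.98, 3.41, -0.79],  [-5.44, 1.35, -3.70, -1.74, 3.21],  [-3.43, 1.8, 1.23, 0.85, 1.37]]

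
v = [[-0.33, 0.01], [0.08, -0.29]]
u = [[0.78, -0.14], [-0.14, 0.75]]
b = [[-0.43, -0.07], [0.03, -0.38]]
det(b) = 0.17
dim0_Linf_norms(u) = [0.78, 0.75]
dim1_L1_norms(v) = [0.34, 0.37]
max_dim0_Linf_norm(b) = 0.43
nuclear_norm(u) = 1.53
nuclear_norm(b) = 0.82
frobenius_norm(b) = 0.58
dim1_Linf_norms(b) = [0.43, 0.38]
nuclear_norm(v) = 0.62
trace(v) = -0.62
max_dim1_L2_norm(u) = 0.79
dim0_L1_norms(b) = [0.46, 0.45]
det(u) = 0.57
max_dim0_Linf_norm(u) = 0.78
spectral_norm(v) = 0.36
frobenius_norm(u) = 1.10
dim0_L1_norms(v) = [0.41, 0.3]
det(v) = 0.09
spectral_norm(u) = 0.91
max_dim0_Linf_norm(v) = 0.33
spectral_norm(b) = 0.44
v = b @ u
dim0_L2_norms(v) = [0.34, 0.29]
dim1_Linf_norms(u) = [0.78, 0.75]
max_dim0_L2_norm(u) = 0.79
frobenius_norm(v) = 0.45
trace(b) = -0.81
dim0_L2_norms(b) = [0.43, 0.39]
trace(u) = 1.53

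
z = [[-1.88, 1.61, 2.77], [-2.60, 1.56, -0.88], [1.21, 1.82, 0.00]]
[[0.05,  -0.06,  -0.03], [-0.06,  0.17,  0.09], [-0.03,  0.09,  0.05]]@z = [[0.03, -0.07, 0.19], [-0.22, 0.33, -0.32], [-0.12, 0.18, -0.16]]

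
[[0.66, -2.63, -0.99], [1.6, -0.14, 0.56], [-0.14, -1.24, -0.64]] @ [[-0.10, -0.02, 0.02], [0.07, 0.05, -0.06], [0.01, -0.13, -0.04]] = [[-0.26,  -0.02,  0.21],[-0.16,  -0.11,  0.02],[-0.08,  0.02,  0.10]]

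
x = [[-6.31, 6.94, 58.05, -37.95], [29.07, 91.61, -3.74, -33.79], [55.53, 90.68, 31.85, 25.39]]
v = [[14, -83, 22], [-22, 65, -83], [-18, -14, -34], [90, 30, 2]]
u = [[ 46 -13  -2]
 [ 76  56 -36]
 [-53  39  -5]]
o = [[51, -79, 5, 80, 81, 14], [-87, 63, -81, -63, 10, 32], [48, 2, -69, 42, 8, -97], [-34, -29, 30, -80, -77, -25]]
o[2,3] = 42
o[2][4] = 8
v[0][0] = 14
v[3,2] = 2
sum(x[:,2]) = 86.16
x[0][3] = -37.95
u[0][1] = -13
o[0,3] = 80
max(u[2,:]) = 39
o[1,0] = -87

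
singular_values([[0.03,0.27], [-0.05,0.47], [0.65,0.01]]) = [0.65, 0.54]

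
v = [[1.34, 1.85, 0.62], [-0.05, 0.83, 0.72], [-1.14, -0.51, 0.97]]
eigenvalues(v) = [(1.47+1.28j), (1.47-1.28j), (0.2+0j)]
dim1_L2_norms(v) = [2.37, 1.1, 1.58]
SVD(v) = [[-0.89, -0.17, 0.42], [-0.28, -0.53, -0.80], [0.36, -0.83, 0.43]] @ diag([2.634718601978956, 1.5287195876540718, 0.18486295115251436]) @ [[-0.6, -0.78, -0.16], [0.49, -0.21, -0.84], [0.63, -0.59, 0.51]]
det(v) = 0.74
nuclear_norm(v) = 4.35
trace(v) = 3.14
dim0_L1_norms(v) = [2.53, 3.19, 2.31]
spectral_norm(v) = 2.63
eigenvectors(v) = [[-0.69+0.00j, -0.69-0.00j, 0.62+0.00j], [(-0.16-0.29j), -0.16+0.29j, -0.57+0.00j], [0.33-0.55j, (0.33+0.55j), (0.54+0j)]]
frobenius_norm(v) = 3.05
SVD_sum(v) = [[1.42, 1.84, 0.37], [0.44, 0.57, 0.11], [-0.56, -0.73, -0.15]] + [[-0.13,0.05,0.22], [-0.40,0.17,0.68], [-0.63,0.27,1.07]] + [[0.05, -0.05, 0.04], [-0.09, 0.09, -0.08], [0.05, -0.05, 0.04]]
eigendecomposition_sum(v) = [[(0.64+0.36j),(0.98-0.33j),0.28-0.75j],[-0.00+0.36j,0.37+0.34j,(0.39-0.05j)],[(-0.59+0.34j),-0.21+0.93j,(0.46+0.59j)]] + [[0.64-0.36j, 0.98+0.33j, 0.28+0.75j], [(-0-0.36j), 0.37-0.34j, 0.39+0.05j], [(-0.59-0.34j), -0.21-0.93j, 0.46-0.59j]] + [[0.05-0.00j, -0.10-0.00j, 0.06-0.00j], [(-0.05+0j), 0.10+0.00j, (-0.05+0j)], [(0.04-0j), (-0.09-0j), 0.05-0.00j]]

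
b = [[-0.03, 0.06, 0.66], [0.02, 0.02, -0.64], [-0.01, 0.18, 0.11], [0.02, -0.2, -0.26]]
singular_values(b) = [0.97, 0.26, 0.0]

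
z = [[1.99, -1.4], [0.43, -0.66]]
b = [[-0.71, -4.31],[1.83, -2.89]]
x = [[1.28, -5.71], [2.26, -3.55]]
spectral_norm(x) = 7.11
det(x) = 8.36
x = z + b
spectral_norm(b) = 5.21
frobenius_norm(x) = 7.21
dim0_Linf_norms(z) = [1.99, 1.4]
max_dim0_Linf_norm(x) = 5.71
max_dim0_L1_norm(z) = 2.42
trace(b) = -3.60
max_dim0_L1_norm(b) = 7.2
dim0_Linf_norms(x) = [2.26, 5.71]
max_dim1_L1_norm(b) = 5.02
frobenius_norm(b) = 5.55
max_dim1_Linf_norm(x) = 5.71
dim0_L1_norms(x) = [3.54, 9.26]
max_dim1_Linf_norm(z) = 1.99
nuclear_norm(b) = 7.12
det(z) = -0.71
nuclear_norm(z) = 2.82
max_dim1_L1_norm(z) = 3.39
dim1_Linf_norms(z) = [1.99, 0.66]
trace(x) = -2.27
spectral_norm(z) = 2.54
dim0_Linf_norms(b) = [1.83, 4.31]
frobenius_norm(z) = 2.56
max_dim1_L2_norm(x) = 5.85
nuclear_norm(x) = 8.29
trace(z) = 1.33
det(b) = 9.94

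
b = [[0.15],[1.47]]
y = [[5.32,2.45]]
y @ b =[[4.40]]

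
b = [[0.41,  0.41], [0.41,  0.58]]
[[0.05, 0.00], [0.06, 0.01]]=b @ [[0.02, -0.07], [0.09, 0.07]]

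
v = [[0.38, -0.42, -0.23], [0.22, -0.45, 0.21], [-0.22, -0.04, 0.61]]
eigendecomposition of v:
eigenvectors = [[-0.61, -0.79, -0.56],[-0.76, -0.53, 0.04],[-0.2, -0.32, 0.83]]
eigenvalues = [-0.22, 0.0, 0.76]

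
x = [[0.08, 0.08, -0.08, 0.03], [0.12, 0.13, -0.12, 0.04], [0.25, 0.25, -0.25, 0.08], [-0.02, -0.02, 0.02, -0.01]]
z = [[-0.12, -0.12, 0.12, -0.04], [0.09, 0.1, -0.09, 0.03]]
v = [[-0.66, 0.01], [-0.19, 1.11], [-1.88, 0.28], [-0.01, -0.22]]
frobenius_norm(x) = 0.51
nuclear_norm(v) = 3.13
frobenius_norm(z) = 0.27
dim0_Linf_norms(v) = [1.88, 1.11]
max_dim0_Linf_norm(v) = 1.88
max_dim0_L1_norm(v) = 2.74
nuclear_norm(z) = 0.27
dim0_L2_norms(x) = [0.29, 0.29, 0.29, 0.09]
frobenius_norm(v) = 2.32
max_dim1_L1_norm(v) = 2.16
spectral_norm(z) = 0.27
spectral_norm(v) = 2.05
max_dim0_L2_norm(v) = 2.0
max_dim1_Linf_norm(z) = 0.12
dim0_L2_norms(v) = [2.0, 1.17]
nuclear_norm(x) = 0.53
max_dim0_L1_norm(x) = 0.48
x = v @ z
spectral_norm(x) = 0.51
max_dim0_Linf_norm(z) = 0.12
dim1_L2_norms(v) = [0.66, 1.13, 1.9, 0.22]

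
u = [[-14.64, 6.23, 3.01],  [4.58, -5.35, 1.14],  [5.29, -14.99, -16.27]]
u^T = [[-14.64, 4.58, 5.29], [6.23, -5.35, -14.99], [3.01, 1.14, -16.27]]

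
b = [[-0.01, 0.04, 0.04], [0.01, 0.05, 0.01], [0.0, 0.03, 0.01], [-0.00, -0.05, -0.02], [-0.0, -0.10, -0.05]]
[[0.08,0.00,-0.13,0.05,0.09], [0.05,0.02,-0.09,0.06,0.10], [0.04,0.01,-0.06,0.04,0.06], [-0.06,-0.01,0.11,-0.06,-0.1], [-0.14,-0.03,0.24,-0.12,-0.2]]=b@[[0.34, 1.31, -0.97, -0.26, -0.47], [0.72, 0.15, -1.24, 1.29, 1.99], [1.39, 0.29, -2.32, -0.16, 0.04]]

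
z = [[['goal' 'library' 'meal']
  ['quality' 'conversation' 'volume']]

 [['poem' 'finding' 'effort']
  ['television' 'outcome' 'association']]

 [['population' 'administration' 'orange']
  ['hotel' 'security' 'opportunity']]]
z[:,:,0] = [['goal', 'quality'], ['poem', 'television'], ['population', 'hotel']]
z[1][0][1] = 'finding'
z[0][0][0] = 'goal'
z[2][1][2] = 'opportunity'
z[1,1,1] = 'outcome'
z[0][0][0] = 'goal'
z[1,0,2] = 'effort'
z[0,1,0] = 'quality'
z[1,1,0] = 'television'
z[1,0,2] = 'effort'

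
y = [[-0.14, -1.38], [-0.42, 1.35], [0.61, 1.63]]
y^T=[[-0.14, -0.42, 0.61], [-1.38, 1.35, 1.63]]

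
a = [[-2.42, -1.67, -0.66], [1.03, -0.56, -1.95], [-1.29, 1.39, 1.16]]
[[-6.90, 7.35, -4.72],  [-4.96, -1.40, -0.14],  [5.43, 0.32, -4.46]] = a@[[0.47,-1.91,2.97], [2.65,-1.71,-2.4], [2.03,0.20,2.33]]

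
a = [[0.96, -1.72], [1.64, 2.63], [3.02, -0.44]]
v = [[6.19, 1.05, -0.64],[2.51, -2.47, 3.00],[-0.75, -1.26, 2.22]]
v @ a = [[5.73, -7.60], [7.42, -12.13], [3.92, -3.00]]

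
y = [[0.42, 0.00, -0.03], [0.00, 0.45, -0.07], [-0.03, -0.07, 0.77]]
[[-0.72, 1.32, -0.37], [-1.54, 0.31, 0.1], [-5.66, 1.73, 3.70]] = y @ [[-2.28, 3.33, -0.53], [-4.65, 1.07, 0.98], [-7.86, 2.48, 4.88]]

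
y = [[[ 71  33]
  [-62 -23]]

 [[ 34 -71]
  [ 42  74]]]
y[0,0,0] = 71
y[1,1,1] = 74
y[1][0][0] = 34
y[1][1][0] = 42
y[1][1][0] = 42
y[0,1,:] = [-62, -23]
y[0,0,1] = 33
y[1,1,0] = 42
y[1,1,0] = 42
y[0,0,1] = 33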